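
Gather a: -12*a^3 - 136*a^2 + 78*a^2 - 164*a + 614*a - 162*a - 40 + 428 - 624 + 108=-12*a^3 - 58*a^2 + 288*a - 128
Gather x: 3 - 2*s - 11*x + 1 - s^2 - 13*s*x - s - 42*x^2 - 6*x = -s^2 - 3*s - 42*x^2 + x*(-13*s - 17) + 4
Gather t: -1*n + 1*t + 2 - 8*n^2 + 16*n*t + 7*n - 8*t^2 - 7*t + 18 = -8*n^2 + 6*n - 8*t^2 + t*(16*n - 6) + 20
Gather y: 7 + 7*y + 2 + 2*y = 9*y + 9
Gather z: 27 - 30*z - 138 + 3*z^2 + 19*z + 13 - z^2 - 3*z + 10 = 2*z^2 - 14*z - 88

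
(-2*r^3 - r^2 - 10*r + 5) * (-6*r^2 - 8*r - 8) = 12*r^5 + 22*r^4 + 84*r^3 + 58*r^2 + 40*r - 40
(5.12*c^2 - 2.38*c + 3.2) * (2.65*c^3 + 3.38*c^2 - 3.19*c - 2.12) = 13.568*c^5 + 10.9986*c^4 - 15.8972*c^3 + 7.5538*c^2 - 5.1624*c - 6.784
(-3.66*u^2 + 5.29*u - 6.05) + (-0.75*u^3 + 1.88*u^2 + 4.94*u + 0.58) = -0.75*u^3 - 1.78*u^2 + 10.23*u - 5.47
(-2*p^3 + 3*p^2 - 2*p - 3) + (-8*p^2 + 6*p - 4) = -2*p^3 - 5*p^2 + 4*p - 7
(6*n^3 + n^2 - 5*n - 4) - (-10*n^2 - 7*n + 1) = 6*n^3 + 11*n^2 + 2*n - 5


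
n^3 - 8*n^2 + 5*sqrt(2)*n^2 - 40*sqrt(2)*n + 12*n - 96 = (n - 8)*(n + 2*sqrt(2))*(n + 3*sqrt(2))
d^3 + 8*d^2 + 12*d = d*(d + 2)*(d + 6)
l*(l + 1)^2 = l^3 + 2*l^2 + l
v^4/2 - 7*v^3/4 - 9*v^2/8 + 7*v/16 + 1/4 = (v/2 + 1/4)*(v - 4)*(v - 1/2)*(v + 1/2)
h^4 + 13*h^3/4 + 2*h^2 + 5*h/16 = h*(h + 1/4)*(h + 1/2)*(h + 5/2)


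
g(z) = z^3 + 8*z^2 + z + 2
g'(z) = 3*z^2 + 16*z + 1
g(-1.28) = 11.73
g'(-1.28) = -14.56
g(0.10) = 2.18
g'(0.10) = 2.63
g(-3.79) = 58.68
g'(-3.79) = -16.55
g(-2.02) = 24.38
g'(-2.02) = -19.08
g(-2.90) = 41.99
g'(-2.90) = -20.17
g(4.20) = 221.41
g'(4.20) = 121.12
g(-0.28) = 2.33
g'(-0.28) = -3.24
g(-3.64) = 56.13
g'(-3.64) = -17.49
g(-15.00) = -1588.00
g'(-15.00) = 436.00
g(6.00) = 512.00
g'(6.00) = 205.00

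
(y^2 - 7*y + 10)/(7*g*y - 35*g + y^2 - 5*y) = (y - 2)/(7*g + y)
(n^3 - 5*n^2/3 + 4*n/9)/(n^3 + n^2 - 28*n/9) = (3*n - 1)/(3*n + 7)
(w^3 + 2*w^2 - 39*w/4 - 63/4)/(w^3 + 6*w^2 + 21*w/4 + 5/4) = (4*w^3 + 8*w^2 - 39*w - 63)/(4*w^3 + 24*w^2 + 21*w + 5)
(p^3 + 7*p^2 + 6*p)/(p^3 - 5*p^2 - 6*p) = (p + 6)/(p - 6)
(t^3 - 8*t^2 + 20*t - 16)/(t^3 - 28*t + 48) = (t - 2)/(t + 6)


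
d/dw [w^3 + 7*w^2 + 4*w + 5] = 3*w^2 + 14*w + 4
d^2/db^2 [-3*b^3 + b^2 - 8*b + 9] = 2 - 18*b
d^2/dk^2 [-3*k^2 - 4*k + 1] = -6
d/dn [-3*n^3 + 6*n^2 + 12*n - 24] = -9*n^2 + 12*n + 12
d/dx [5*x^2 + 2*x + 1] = 10*x + 2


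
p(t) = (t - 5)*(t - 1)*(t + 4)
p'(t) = (t - 5)*(t - 1) + (t - 5)*(t + 4) + (t - 1)*(t + 4)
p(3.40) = -28.42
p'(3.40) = 2.08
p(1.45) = -8.71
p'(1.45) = -18.49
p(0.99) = 0.20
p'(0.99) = -20.02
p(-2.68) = 37.31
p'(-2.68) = 13.27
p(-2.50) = 39.38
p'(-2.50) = 9.75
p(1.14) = -2.78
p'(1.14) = -19.66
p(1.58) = -11.07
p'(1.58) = -17.83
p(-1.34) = 39.46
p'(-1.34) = -8.25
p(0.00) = 20.00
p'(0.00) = -19.00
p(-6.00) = -154.00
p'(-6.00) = 113.00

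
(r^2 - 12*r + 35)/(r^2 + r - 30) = (r - 7)/(r + 6)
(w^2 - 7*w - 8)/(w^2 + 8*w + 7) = (w - 8)/(w + 7)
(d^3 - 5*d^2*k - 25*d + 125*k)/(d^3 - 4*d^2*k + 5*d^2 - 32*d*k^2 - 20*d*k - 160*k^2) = (d^2 - 5*d*k - 5*d + 25*k)/(d^2 - 4*d*k - 32*k^2)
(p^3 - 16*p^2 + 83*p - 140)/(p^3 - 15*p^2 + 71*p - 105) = (p - 4)/(p - 3)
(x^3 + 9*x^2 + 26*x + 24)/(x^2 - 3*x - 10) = (x^2 + 7*x + 12)/(x - 5)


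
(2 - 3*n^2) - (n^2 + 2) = -4*n^2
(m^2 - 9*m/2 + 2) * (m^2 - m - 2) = m^4 - 11*m^3/2 + 9*m^2/2 + 7*m - 4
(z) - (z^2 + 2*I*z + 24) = -z^2 + z - 2*I*z - 24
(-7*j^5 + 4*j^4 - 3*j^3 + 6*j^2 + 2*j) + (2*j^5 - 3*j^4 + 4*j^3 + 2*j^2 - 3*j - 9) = -5*j^5 + j^4 + j^3 + 8*j^2 - j - 9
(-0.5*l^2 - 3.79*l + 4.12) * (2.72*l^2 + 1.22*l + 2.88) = -1.36*l^4 - 10.9188*l^3 + 5.1426*l^2 - 5.8888*l + 11.8656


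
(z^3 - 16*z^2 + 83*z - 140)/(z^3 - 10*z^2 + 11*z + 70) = (z - 4)/(z + 2)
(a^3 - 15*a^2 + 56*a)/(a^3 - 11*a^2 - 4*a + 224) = a/(a + 4)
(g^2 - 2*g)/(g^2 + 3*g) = (g - 2)/(g + 3)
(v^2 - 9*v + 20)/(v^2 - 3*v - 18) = (-v^2 + 9*v - 20)/(-v^2 + 3*v + 18)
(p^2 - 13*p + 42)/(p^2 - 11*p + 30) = (p - 7)/(p - 5)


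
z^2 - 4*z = z*(z - 4)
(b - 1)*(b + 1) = b^2 - 1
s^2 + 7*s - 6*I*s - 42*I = (s + 7)*(s - 6*I)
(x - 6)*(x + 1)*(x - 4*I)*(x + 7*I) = x^4 - 5*x^3 + 3*I*x^3 + 22*x^2 - 15*I*x^2 - 140*x - 18*I*x - 168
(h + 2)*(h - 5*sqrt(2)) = h^2 - 5*sqrt(2)*h + 2*h - 10*sqrt(2)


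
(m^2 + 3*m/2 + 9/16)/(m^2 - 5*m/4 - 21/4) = (16*m^2 + 24*m + 9)/(4*(4*m^2 - 5*m - 21))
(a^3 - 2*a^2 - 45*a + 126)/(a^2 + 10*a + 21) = (a^2 - 9*a + 18)/(a + 3)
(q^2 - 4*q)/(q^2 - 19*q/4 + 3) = 4*q/(4*q - 3)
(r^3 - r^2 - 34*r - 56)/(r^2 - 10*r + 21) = (r^2 + 6*r + 8)/(r - 3)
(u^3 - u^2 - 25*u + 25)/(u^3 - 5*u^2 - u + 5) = (u + 5)/(u + 1)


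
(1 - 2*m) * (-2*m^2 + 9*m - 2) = 4*m^3 - 20*m^2 + 13*m - 2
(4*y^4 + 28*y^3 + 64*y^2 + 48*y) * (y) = 4*y^5 + 28*y^4 + 64*y^3 + 48*y^2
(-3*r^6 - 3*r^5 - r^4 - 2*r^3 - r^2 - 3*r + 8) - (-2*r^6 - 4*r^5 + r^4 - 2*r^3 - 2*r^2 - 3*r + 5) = -r^6 + r^5 - 2*r^4 + r^2 + 3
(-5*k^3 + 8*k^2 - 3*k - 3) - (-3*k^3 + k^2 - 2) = -2*k^3 + 7*k^2 - 3*k - 1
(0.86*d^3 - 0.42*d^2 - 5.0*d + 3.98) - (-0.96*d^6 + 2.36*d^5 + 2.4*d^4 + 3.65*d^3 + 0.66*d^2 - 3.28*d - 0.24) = 0.96*d^6 - 2.36*d^5 - 2.4*d^4 - 2.79*d^3 - 1.08*d^2 - 1.72*d + 4.22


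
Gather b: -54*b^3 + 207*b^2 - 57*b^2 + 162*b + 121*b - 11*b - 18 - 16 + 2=-54*b^3 + 150*b^2 + 272*b - 32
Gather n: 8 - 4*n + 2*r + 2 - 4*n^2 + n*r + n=-4*n^2 + n*(r - 3) + 2*r + 10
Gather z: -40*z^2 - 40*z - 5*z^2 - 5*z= -45*z^2 - 45*z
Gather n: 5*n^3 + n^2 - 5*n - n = 5*n^3 + n^2 - 6*n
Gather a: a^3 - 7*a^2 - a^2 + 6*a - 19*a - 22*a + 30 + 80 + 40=a^3 - 8*a^2 - 35*a + 150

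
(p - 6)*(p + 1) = p^2 - 5*p - 6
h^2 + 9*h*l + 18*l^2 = (h + 3*l)*(h + 6*l)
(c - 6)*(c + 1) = c^2 - 5*c - 6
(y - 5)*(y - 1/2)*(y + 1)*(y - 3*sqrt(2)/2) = y^4 - 9*y^3/2 - 3*sqrt(2)*y^3/2 - 3*y^2 + 27*sqrt(2)*y^2/4 + 5*y/2 + 9*sqrt(2)*y/2 - 15*sqrt(2)/4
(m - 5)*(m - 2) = m^2 - 7*m + 10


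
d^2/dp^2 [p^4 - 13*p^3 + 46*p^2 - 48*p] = 12*p^2 - 78*p + 92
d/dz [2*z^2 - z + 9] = 4*z - 1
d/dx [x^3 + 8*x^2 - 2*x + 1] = 3*x^2 + 16*x - 2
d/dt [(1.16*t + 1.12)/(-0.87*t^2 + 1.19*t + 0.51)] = (1.0092*t^2 + 1.9488*t - 0.7412)/(0.7569*t^4 - 2.0706*t^3 + 0.5287*t^2 + 1.2138*t + 0.2601)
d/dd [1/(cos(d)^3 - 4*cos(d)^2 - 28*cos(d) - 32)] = (3*cos(d) - 14)*sin(d)/((cos(d) - 8)^2*(cos(d) + 2)^3)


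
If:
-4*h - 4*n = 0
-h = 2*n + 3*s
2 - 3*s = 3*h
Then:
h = 1/2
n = -1/2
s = 1/6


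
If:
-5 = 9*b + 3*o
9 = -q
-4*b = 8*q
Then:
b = 18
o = -167/3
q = -9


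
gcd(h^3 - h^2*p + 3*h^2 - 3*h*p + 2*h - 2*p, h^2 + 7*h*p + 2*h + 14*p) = h + 2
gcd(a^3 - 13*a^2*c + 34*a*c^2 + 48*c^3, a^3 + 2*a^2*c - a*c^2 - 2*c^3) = a + c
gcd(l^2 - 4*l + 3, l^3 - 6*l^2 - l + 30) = l - 3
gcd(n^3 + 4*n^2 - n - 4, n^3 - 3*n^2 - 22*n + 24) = n^2 + 3*n - 4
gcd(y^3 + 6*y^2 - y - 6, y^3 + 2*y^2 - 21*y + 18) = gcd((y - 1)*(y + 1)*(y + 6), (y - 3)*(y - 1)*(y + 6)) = y^2 + 5*y - 6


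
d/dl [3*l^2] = 6*l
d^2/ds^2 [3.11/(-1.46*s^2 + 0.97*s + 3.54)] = (-13.258552*s^2 + 8.808764*s + 3.11*(2.92*s - 0.97)*(5.84*s - 1.94) + 32.147448)/(-1.46*s^2 + 0.97*s + 3.54)^3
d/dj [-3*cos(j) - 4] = 3*sin(j)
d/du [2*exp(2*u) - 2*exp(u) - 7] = (4*exp(u) - 2)*exp(u)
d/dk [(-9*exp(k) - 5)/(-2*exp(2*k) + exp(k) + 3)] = (-(4*exp(k) - 1)*(9*exp(k) + 5) + 18*exp(2*k) - 9*exp(k) - 27)*exp(k)/(-2*exp(2*k) + exp(k) + 3)^2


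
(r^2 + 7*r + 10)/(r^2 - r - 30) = (r + 2)/(r - 6)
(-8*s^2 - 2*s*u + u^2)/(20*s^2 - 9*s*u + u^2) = (-2*s - u)/(5*s - u)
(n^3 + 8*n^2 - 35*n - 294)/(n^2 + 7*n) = n + 1 - 42/n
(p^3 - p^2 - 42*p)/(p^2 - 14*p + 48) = p*(p^2 - p - 42)/(p^2 - 14*p + 48)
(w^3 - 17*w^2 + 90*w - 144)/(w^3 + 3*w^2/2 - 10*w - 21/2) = 2*(w^2 - 14*w + 48)/(2*w^2 + 9*w + 7)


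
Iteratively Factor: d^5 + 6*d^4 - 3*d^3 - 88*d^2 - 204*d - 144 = (d + 2)*(d^4 + 4*d^3 - 11*d^2 - 66*d - 72) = (d + 2)*(d + 3)*(d^3 + d^2 - 14*d - 24) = (d + 2)*(d + 3)^2*(d^2 - 2*d - 8) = (d - 4)*(d + 2)*(d + 3)^2*(d + 2)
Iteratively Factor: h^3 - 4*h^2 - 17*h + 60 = (h + 4)*(h^2 - 8*h + 15) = (h - 3)*(h + 4)*(h - 5)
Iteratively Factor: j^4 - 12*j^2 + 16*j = (j - 2)*(j^3 + 2*j^2 - 8*j) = j*(j - 2)*(j^2 + 2*j - 8) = j*(j - 2)^2*(j + 4)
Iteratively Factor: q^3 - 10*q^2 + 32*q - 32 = (q - 4)*(q^2 - 6*q + 8) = (q - 4)^2*(q - 2)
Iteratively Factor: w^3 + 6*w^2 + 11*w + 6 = (w + 3)*(w^2 + 3*w + 2) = (w + 2)*(w + 3)*(w + 1)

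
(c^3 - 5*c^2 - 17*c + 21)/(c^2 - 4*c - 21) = c - 1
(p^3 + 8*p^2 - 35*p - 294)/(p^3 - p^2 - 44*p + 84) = (p + 7)/(p - 2)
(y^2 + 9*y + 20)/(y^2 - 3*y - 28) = (y + 5)/(y - 7)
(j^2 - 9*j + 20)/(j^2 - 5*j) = (j - 4)/j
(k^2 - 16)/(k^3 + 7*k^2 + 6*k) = (k^2 - 16)/(k*(k^2 + 7*k + 6))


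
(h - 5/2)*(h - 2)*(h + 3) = h^3 - 3*h^2/2 - 17*h/2 + 15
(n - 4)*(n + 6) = n^2 + 2*n - 24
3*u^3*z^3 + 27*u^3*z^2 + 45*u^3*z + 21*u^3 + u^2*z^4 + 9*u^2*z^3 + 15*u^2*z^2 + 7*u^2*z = (3*u + z)*(z + 7)*(u*z + u)^2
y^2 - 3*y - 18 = (y - 6)*(y + 3)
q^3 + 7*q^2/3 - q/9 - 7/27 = (q - 1/3)*(q + 1/3)*(q + 7/3)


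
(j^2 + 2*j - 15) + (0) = j^2 + 2*j - 15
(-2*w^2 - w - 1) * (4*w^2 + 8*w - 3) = -8*w^4 - 20*w^3 - 6*w^2 - 5*w + 3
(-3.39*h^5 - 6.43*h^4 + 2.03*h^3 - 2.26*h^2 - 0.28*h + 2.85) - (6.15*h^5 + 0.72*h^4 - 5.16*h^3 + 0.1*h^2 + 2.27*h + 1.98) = -9.54*h^5 - 7.15*h^4 + 7.19*h^3 - 2.36*h^2 - 2.55*h + 0.87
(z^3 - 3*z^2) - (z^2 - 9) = z^3 - 4*z^2 + 9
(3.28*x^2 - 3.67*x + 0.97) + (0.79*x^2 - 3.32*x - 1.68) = 4.07*x^2 - 6.99*x - 0.71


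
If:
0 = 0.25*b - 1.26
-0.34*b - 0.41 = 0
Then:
No Solution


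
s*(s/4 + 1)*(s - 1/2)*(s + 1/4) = s^4/4 + 15*s^3/16 - 9*s^2/32 - s/8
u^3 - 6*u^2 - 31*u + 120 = (u - 8)*(u - 3)*(u + 5)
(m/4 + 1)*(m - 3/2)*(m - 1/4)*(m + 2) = m^4/4 + 17*m^3/16 - 17*m^2/32 - 47*m/16 + 3/4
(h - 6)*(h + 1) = h^2 - 5*h - 6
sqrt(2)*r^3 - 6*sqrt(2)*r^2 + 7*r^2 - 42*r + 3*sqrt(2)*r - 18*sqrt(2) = (r - 6)*(r + 3*sqrt(2))*(sqrt(2)*r + 1)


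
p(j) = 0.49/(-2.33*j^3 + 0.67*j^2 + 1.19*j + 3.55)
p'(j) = 0.49*(6.99*j^2 - 1.34*j - 1.19)/(-2.33*j^3 + 0.67*j^2 + 1.19*j + 3.55)^2 = (3.4251*j^2 - 0.6566*j - 0.5831)/(-2.33*j^3 + 0.67*j^2 + 1.19*j + 3.55)^2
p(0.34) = 0.12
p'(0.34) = -0.03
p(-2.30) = 0.01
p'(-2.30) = 0.02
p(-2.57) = 0.01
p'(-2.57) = 0.01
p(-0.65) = 0.13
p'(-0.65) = 0.09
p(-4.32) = 0.00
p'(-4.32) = 0.00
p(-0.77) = 0.12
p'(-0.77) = 0.12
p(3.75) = -0.00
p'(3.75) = 0.00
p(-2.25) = 0.02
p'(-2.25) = 0.02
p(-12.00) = 0.00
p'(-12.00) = 0.00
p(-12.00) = 0.00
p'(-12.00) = 0.00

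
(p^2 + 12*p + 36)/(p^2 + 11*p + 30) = (p + 6)/(p + 5)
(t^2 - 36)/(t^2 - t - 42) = (t - 6)/(t - 7)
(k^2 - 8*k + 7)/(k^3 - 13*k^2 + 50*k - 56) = (k - 1)/(k^2 - 6*k + 8)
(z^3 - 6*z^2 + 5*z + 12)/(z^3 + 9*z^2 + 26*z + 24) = (z^3 - 6*z^2 + 5*z + 12)/(z^3 + 9*z^2 + 26*z + 24)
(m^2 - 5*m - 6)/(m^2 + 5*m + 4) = (m - 6)/(m + 4)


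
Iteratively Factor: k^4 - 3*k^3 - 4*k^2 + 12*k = (k - 3)*(k^3 - 4*k) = k*(k - 3)*(k^2 - 4) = k*(k - 3)*(k - 2)*(k + 2)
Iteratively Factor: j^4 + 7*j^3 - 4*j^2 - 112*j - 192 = (j - 4)*(j^3 + 11*j^2 + 40*j + 48) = (j - 4)*(j + 3)*(j^2 + 8*j + 16) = (j - 4)*(j + 3)*(j + 4)*(j + 4)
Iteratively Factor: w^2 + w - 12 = (w - 3)*(w + 4)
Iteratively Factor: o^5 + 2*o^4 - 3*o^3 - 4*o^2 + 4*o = (o - 1)*(o^4 + 3*o^3 - 4*o) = o*(o - 1)*(o^3 + 3*o^2 - 4) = o*(o - 1)*(o + 2)*(o^2 + o - 2) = o*(o - 1)^2*(o + 2)*(o + 2)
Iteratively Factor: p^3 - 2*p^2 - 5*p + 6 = (p - 1)*(p^2 - p - 6) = (p - 1)*(p + 2)*(p - 3)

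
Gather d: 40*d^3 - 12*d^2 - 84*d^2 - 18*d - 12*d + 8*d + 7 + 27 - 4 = 40*d^3 - 96*d^2 - 22*d + 30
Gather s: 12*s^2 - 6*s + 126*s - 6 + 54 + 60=12*s^2 + 120*s + 108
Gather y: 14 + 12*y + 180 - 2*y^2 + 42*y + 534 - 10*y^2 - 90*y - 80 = -12*y^2 - 36*y + 648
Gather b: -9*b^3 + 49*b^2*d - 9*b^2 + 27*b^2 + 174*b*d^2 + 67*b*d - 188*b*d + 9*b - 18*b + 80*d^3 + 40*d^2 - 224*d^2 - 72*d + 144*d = -9*b^3 + b^2*(49*d + 18) + b*(174*d^2 - 121*d - 9) + 80*d^3 - 184*d^2 + 72*d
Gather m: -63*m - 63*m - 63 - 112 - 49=-126*m - 224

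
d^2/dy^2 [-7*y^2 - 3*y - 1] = -14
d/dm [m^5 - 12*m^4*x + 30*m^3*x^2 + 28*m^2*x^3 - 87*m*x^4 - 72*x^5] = 5*m^4 - 48*m^3*x + 90*m^2*x^2 + 56*m*x^3 - 87*x^4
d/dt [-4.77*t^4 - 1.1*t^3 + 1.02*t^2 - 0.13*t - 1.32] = -19.08*t^3 - 3.3*t^2 + 2.04*t - 0.13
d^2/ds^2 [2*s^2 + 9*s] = 4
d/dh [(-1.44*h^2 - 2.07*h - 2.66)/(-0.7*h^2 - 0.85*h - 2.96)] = (-0.225*h^2 + 4.8008*h + 3.8662)/(0.49*h^4 + 1.19*h^3 + 4.8665*h^2 + 5.032*h + 8.7616)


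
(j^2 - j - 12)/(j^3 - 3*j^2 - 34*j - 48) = (j - 4)/(j^2 - 6*j - 16)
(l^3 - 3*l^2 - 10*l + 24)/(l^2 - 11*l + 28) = (l^2 + l - 6)/(l - 7)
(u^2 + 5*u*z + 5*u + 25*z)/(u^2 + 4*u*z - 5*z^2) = (-u - 5)/(-u + z)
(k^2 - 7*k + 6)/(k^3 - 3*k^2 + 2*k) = (k - 6)/(k*(k - 2))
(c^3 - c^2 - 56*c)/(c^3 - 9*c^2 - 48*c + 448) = c/(c - 8)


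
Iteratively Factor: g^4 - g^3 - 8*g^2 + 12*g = (g - 2)*(g^3 + g^2 - 6*g) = g*(g - 2)*(g^2 + g - 6) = g*(g - 2)*(g + 3)*(g - 2)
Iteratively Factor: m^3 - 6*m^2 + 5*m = (m - 5)*(m^2 - m) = m*(m - 5)*(m - 1)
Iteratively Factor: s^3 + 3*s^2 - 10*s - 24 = (s + 4)*(s^2 - s - 6) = (s - 3)*(s + 4)*(s + 2)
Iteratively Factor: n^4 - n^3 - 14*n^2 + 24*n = (n)*(n^3 - n^2 - 14*n + 24) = n*(n - 2)*(n^2 + n - 12) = n*(n - 2)*(n + 4)*(n - 3)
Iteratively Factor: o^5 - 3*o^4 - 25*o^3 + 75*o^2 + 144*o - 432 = (o - 4)*(o^4 + o^3 - 21*o^2 - 9*o + 108) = (o - 4)*(o + 3)*(o^3 - 2*o^2 - 15*o + 36) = (o - 4)*(o + 3)*(o + 4)*(o^2 - 6*o + 9) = (o - 4)*(o - 3)*(o + 3)*(o + 4)*(o - 3)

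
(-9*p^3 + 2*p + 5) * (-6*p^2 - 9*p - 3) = 54*p^5 + 81*p^4 + 15*p^3 - 48*p^2 - 51*p - 15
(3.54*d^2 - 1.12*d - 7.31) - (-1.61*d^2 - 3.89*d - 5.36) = 5.15*d^2 + 2.77*d - 1.95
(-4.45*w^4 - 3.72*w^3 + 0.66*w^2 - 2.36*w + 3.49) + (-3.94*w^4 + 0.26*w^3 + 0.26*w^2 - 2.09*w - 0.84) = -8.39*w^4 - 3.46*w^3 + 0.92*w^2 - 4.45*w + 2.65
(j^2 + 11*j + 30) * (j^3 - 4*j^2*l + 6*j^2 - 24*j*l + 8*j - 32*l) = j^5 - 4*j^4*l + 17*j^4 - 68*j^3*l + 104*j^3 - 416*j^2*l + 268*j^2 - 1072*j*l + 240*j - 960*l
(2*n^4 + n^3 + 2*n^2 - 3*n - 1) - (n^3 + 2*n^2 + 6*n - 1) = 2*n^4 - 9*n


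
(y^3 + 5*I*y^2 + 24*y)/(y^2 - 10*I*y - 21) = y*(y + 8*I)/(y - 7*I)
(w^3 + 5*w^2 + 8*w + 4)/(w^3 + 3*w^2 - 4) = (w + 1)/(w - 1)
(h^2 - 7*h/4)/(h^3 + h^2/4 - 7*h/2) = 1/(h + 2)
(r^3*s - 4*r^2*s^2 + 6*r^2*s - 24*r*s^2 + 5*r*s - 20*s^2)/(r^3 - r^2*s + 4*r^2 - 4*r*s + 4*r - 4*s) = s*(r^3 - 4*r^2*s + 6*r^2 - 24*r*s + 5*r - 20*s)/(r^3 - r^2*s + 4*r^2 - 4*r*s + 4*r - 4*s)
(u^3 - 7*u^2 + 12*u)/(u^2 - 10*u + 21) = u*(u - 4)/(u - 7)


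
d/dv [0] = 0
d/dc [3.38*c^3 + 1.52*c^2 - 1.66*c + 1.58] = 10.14*c^2 + 3.04*c - 1.66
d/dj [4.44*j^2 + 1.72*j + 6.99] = 8.88*j + 1.72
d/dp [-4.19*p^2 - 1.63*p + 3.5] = -8.38*p - 1.63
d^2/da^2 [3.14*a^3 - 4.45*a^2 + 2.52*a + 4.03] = 18.84*a - 8.9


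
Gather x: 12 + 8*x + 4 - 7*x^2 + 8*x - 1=-7*x^2 + 16*x + 15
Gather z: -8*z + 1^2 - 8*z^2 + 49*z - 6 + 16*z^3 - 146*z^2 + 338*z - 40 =16*z^3 - 154*z^2 + 379*z - 45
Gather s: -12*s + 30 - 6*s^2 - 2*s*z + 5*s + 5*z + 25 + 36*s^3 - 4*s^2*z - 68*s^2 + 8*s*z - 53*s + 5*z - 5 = 36*s^3 + s^2*(-4*z - 74) + s*(6*z - 60) + 10*z + 50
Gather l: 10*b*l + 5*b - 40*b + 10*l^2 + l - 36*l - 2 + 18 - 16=-35*b + 10*l^2 + l*(10*b - 35)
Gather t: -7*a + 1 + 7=8 - 7*a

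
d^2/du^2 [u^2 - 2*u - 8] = 2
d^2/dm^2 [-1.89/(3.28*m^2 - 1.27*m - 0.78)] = (-40.666752*m^2 + 15.745968*m + 1.89*(6.56*m - 1.27)*(13.12*m - 2.54) + 9.670752)/(-3.28*m^2 + 1.27*m + 0.78)^3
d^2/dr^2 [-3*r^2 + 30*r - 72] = -6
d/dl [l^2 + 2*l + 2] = 2*l + 2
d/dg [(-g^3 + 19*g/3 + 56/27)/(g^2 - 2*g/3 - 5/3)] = (-81*g^4 + 108*g^3 - 108*g^2 - 336*g - 743)/(9*(9*g^4 - 12*g^3 - 26*g^2 + 20*g + 25))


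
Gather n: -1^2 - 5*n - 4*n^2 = -4*n^2 - 5*n - 1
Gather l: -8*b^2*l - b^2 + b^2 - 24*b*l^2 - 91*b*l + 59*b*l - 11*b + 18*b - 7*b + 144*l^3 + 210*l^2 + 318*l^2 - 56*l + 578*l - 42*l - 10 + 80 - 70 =144*l^3 + l^2*(528 - 24*b) + l*(-8*b^2 - 32*b + 480)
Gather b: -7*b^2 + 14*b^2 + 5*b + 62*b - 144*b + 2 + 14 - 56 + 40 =7*b^2 - 77*b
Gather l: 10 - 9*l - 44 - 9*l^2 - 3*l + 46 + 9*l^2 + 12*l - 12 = 0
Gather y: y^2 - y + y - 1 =y^2 - 1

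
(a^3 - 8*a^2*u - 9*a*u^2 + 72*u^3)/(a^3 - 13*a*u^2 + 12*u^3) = (-a^2 + 5*a*u + 24*u^2)/(-a^2 - 3*a*u + 4*u^2)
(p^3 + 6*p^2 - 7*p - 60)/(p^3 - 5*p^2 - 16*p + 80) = (p^2 + 2*p - 15)/(p^2 - 9*p + 20)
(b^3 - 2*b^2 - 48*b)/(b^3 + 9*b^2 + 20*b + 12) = b*(b - 8)/(b^2 + 3*b + 2)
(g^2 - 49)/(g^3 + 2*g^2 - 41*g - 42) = (g - 7)/(g^2 - 5*g - 6)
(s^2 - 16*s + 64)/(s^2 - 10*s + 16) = (s - 8)/(s - 2)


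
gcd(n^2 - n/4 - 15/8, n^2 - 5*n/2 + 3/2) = n - 3/2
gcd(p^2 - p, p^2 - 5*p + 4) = p - 1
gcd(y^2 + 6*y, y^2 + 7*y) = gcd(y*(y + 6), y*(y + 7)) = y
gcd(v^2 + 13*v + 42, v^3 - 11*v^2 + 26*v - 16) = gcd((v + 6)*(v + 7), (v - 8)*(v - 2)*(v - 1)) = 1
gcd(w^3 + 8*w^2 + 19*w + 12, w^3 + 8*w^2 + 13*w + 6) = w + 1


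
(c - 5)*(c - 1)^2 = c^3 - 7*c^2 + 11*c - 5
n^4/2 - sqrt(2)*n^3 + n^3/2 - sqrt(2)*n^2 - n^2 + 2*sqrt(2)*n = n*(n/2 + 1)*(n - 1)*(n - 2*sqrt(2))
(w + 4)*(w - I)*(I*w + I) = I*w^3 + w^2 + 5*I*w^2 + 5*w + 4*I*w + 4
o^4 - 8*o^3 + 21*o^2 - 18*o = o*(o - 3)^2*(o - 2)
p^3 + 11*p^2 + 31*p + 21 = (p + 1)*(p + 3)*(p + 7)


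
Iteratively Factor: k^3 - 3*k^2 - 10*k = (k - 5)*(k^2 + 2*k) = (k - 5)*(k + 2)*(k)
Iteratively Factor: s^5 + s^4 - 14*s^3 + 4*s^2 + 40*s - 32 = (s - 2)*(s^4 + 3*s^3 - 8*s^2 - 12*s + 16) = (s - 2)*(s + 2)*(s^3 + s^2 - 10*s + 8) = (s - 2)*(s - 1)*(s + 2)*(s^2 + 2*s - 8) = (s - 2)^2*(s - 1)*(s + 2)*(s + 4)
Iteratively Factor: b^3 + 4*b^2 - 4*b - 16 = (b - 2)*(b^2 + 6*b + 8) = (b - 2)*(b + 2)*(b + 4)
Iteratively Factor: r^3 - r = (r - 1)*(r^2 + r) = r*(r - 1)*(r + 1)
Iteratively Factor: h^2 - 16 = (h + 4)*(h - 4)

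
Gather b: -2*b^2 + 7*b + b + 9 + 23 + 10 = -2*b^2 + 8*b + 42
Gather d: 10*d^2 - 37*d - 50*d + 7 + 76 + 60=10*d^2 - 87*d + 143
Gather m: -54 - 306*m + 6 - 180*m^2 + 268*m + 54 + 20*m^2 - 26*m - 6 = -160*m^2 - 64*m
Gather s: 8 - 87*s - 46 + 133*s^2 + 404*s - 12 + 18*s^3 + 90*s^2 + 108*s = 18*s^3 + 223*s^2 + 425*s - 50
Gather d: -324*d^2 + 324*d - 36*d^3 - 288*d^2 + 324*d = -36*d^3 - 612*d^2 + 648*d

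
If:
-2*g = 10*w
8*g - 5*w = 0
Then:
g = 0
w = 0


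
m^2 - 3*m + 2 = (m - 2)*(m - 1)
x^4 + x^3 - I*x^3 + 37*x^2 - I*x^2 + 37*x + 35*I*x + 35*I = (x + 1)*(x - 7*I)*(x + I)*(x + 5*I)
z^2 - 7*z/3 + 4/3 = (z - 4/3)*(z - 1)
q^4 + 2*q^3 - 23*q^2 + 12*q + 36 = (q - 3)*(q - 2)*(q + 1)*(q + 6)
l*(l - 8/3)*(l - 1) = l^3 - 11*l^2/3 + 8*l/3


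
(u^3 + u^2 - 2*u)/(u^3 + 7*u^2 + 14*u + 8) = u*(u - 1)/(u^2 + 5*u + 4)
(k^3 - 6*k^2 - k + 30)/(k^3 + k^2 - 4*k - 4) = (k^2 - 8*k + 15)/(k^2 - k - 2)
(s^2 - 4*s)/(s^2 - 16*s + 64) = s*(s - 4)/(s^2 - 16*s + 64)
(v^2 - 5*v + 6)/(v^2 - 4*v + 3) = (v - 2)/(v - 1)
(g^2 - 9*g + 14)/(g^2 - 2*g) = (g - 7)/g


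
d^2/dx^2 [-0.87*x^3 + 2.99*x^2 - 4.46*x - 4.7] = 5.98 - 5.22*x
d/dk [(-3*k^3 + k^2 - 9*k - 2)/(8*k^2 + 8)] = 3*(-k^4 + 2*k - 3)/(8*(k^4 + 2*k^2 + 1))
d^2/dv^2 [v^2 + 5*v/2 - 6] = 2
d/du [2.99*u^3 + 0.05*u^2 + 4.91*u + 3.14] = 8.97*u^2 + 0.1*u + 4.91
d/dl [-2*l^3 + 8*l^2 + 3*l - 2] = -6*l^2 + 16*l + 3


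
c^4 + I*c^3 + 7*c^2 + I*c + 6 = (c - 2*I)*(c - I)*(c + I)*(c + 3*I)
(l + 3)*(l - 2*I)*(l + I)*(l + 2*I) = l^4 + 3*l^3 + I*l^3 + 4*l^2 + 3*I*l^2 + 12*l + 4*I*l + 12*I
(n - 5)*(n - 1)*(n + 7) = n^3 + n^2 - 37*n + 35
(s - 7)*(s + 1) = s^2 - 6*s - 7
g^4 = g^4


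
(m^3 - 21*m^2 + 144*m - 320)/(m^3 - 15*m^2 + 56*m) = (m^2 - 13*m + 40)/(m*(m - 7))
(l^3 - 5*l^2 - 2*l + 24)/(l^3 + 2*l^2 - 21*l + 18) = (l^2 - 2*l - 8)/(l^2 + 5*l - 6)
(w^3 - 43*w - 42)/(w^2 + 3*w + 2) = (w^2 - w - 42)/(w + 2)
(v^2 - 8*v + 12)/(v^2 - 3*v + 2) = (v - 6)/(v - 1)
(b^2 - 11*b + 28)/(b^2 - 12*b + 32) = (b - 7)/(b - 8)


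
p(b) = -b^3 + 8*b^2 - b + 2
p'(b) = -3*b^2 + 16*b - 1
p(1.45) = 14.32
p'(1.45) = 15.89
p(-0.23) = 2.67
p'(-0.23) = -4.84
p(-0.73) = 7.38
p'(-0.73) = -14.28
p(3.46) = 52.89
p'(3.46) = 18.45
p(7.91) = -0.28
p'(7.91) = -62.14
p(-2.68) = 81.39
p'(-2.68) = -65.43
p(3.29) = 49.69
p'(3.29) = 19.17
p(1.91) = 22.31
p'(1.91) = 18.62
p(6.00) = 68.00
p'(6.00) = -13.00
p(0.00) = 2.00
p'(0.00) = -1.00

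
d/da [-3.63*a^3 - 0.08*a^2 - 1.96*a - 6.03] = -10.89*a^2 - 0.16*a - 1.96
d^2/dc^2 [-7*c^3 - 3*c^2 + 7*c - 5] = -42*c - 6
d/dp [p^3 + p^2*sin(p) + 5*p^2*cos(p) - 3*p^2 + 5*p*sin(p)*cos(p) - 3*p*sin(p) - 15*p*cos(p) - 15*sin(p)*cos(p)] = -5*p^2*sin(p) + p^2*cos(p) + 3*p^2 + 17*p*sin(p) + 7*p*cos(p) + 5*p*cos(2*p) - 6*p - 3*sin(p) + 5*sin(2*p)/2 - 15*cos(p) - 15*cos(2*p)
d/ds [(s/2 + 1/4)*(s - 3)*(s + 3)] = 3*s^2/2 + s/2 - 9/2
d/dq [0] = 0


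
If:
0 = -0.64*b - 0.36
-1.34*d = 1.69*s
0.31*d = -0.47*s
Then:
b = -0.56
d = 0.00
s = 0.00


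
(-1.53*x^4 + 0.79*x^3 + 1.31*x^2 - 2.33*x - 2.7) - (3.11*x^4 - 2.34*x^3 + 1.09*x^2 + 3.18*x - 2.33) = -4.64*x^4 + 3.13*x^3 + 0.22*x^2 - 5.51*x - 0.37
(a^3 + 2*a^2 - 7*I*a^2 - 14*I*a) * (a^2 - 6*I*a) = a^5 + 2*a^4 - 13*I*a^4 - 42*a^3 - 26*I*a^3 - 84*a^2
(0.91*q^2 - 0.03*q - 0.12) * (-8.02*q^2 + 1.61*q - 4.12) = -7.2982*q^4 + 1.7057*q^3 - 2.8351*q^2 - 0.0696*q + 0.4944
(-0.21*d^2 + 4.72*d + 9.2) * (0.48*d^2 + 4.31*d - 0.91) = -0.1008*d^4 + 1.3605*d^3 + 24.9503*d^2 + 35.3568*d - 8.372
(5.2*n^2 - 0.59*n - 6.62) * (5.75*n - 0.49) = 29.9*n^3 - 5.9405*n^2 - 37.7759*n + 3.2438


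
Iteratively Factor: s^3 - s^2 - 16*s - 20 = (s + 2)*(s^2 - 3*s - 10) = (s - 5)*(s + 2)*(s + 2)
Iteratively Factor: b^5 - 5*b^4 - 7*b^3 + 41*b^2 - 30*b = (b - 2)*(b^4 - 3*b^3 - 13*b^2 + 15*b) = (b - 5)*(b - 2)*(b^3 + 2*b^2 - 3*b) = b*(b - 5)*(b - 2)*(b^2 + 2*b - 3) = b*(b - 5)*(b - 2)*(b - 1)*(b + 3)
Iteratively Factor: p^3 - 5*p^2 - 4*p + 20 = (p - 2)*(p^2 - 3*p - 10) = (p - 5)*(p - 2)*(p + 2)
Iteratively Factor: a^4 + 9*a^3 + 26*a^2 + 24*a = (a + 2)*(a^3 + 7*a^2 + 12*a) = (a + 2)*(a + 3)*(a^2 + 4*a) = a*(a + 2)*(a + 3)*(a + 4)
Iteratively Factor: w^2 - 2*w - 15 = (w + 3)*(w - 5)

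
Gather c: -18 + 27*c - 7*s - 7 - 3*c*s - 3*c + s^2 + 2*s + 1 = c*(24 - 3*s) + s^2 - 5*s - 24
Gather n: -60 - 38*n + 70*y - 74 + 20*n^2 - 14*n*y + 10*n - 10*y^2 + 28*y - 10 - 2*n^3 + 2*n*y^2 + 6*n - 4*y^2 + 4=-2*n^3 + 20*n^2 + n*(2*y^2 - 14*y - 22) - 14*y^2 + 98*y - 140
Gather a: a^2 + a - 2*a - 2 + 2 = a^2 - a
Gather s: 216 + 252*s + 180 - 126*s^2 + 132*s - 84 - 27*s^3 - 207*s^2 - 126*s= -27*s^3 - 333*s^2 + 258*s + 312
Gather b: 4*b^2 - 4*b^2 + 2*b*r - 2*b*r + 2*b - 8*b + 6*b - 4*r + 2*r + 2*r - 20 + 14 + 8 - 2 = 0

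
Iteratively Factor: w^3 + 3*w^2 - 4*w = (w)*(w^2 + 3*w - 4) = w*(w + 4)*(w - 1)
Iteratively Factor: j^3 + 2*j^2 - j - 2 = (j + 2)*(j^2 - 1) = (j + 1)*(j + 2)*(j - 1)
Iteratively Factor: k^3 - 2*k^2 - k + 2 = (k + 1)*(k^2 - 3*k + 2) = (k - 1)*(k + 1)*(k - 2)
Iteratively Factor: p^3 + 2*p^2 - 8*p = (p)*(p^2 + 2*p - 8) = p*(p - 2)*(p + 4)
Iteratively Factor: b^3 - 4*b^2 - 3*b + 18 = (b - 3)*(b^2 - b - 6) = (b - 3)^2*(b + 2)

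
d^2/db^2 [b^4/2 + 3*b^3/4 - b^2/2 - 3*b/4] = 6*b^2 + 9*b/2 - 1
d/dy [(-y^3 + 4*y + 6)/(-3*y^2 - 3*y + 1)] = (3*y^4 + 6*y^3 + 9*y^2 + 36*y + 22)/(9*y^4 + 18*y^3 + 3*y^2 - 6*y + 1)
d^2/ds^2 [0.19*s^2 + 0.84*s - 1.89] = 0.380000000000000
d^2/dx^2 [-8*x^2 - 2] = -16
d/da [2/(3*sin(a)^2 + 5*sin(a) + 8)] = -2*(6*sin(a) + 5)*cos(a)/(3*sin(a)^2 + 5*sin(a) + 8)^2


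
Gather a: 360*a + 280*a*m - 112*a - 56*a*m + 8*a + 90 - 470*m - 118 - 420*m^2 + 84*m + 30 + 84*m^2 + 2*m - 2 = a*(224*m + 256) - 336*m^2 - 384*m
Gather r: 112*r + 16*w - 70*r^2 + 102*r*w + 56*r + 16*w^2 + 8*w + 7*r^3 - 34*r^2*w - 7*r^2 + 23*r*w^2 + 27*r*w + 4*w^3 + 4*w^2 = 7*r^3 + r^2*(-34*w - 77) + r*(23*w^2 + 129*w + 168) + 4*w^3 + 20*w^2 + 24*w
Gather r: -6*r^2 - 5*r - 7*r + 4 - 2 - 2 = -6*r^2 - 12*r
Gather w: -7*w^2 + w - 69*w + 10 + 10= -7*w^2 - 68*w + 20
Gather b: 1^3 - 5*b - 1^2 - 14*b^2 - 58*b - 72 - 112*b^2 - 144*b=-126*b^2 - 207*b - 72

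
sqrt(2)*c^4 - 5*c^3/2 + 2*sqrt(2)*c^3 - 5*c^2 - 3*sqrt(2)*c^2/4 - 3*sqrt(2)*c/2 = c*(c + 2)*(c - 3*sqrt(2)/2)*(sqrt(2)*c + 1/2)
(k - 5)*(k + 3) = k^2 - 2*k - 15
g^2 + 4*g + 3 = (g + 1)*(g + 3)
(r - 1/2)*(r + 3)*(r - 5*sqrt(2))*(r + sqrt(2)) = r^4 - 4*sqrt(2)*r^3 + 5*r^3/2 - 10*sqrt(2)*r^2 - 23*r^2/2 - 25*r + 6*sqrt(2)*r + 15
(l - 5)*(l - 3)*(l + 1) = l^3 - 7*l^2 + 7*l + 15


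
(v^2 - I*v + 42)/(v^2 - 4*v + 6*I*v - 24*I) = (v - 7*I)/(v - 4)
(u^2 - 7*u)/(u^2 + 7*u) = (u - 7)/(u + 7)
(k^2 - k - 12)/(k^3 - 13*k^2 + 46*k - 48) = (k^2 - k - 12)/(k^3 - 13*k^2 + 46*k - 48)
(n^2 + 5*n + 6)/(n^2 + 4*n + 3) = (n + 2)/(n + 1)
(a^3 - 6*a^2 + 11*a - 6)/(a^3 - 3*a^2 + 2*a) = (a - 3)/a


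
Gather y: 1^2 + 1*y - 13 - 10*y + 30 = 18 - 9*y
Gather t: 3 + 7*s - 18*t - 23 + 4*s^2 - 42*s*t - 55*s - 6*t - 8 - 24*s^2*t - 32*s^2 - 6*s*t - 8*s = -28*s^2 - 56*s + t*(-24*s^2 - 48*s - 24) - 28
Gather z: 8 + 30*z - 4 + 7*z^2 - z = 7*z^2 + 29*z + 4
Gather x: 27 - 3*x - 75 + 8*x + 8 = 5*x - 40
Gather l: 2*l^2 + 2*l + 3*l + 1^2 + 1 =2*l^2 + 5*l + 2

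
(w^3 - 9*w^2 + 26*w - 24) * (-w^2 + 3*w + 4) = -w^5 + 12*w^4 - 49*w^3 + 66*w^2 + 32*w - 96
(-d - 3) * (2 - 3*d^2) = 3*d^3 + 9*d^2 - 2*d - 6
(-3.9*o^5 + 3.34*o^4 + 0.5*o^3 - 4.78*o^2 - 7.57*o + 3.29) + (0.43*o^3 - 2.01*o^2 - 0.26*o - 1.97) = -3.9*o^5 + 3.34*o^4 + 0.93*o^3 - 6.79*o^2 - 7.83*o + 1.32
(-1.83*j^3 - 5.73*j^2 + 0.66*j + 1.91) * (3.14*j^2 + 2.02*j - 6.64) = -5.7462*j^5 - 21.6888*j^4 + 2.649*j^3 + 45.3778*j^2 - 0.5242*j - 12.6824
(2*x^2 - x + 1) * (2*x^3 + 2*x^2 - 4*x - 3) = 4*x^5 + 2*x^4 - 8*x^3 - x - 3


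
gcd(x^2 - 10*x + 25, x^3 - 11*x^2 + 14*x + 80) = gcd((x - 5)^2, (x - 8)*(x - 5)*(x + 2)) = x - 5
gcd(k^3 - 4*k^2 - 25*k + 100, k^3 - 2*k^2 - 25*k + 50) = k^2 - 25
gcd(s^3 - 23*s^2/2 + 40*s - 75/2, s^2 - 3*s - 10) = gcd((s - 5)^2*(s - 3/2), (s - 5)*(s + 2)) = s - 5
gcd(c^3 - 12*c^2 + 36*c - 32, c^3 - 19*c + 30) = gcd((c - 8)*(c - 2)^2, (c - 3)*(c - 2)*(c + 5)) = c - 2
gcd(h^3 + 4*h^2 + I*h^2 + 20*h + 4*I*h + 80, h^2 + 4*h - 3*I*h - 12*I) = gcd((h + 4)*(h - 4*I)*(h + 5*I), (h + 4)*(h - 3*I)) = h + 4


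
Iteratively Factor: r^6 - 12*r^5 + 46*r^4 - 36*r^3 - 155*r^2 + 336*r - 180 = (r - 2)*(r^5 - 10*r^4 + 26*r^3 + 16*r^2 - 123*r + 90) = (r - 3)*(r - 2)*(r^4 - 7*r^3 + 5*r^2 + 31*r - 30) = (r - 3)*(r - 2)*(r - 1)*(r^3 - 6*r^2 - r + 30) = (r - 5)*(r - 3)*(r - 2)*(r - 1)*(r^2 - r - 6) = (r - 5)*(r - 3)^2*(r - 2)*(r - 1)*(r + 2)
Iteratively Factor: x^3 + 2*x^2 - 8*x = (x)*(x^2 + 2*x - 8) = x*(x - 2)*(x + 4)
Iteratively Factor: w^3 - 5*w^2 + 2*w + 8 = (w - 4)*(w^2 - w - 2) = (w - 4)*(w + 1)*(w - 2)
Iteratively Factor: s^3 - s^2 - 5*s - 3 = (s + 1)*(s^2 - 2*s - 3) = (s + 1)^2*(s - 3)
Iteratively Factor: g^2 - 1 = (g + 1)*(g - 1)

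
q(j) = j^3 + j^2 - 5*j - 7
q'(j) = 3*j^2 + 2*j - 5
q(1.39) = -9.33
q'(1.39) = 3.58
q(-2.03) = -1.09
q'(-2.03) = 3.30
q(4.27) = 67.74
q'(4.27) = 58.24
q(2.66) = 5.60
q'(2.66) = 21.55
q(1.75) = -7.33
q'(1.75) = 7.69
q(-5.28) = -99.92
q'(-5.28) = 68.08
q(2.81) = 9.03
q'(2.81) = 24.31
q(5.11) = 126.99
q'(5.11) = 83.56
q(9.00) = 758.00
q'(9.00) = 256.00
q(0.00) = -7.00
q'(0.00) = -5.00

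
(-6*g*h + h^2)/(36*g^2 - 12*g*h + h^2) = -h/(6*g - h)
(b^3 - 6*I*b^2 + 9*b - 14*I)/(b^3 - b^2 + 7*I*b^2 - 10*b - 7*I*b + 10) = (b^2 - 8*I*b - 7)/(b^2 + b*(-1 + 5*I) - 5*I)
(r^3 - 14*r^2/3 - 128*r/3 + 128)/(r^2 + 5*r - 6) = (3*r^2 - 32*r + 64)/(3*(r - 1))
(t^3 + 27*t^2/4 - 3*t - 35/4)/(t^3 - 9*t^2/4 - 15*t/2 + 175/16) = 4*(t^2 + 8*t + 7)/(4*t^2 - 4*t - 35)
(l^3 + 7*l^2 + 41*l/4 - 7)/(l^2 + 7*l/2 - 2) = l + 7/2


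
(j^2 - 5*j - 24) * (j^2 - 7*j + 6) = j^4 - 12*j^3 + 17*j^2 + 138*j - 144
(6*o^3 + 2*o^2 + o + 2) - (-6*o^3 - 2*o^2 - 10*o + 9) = 12*o^3 + 4*o^2 + 11*o - 7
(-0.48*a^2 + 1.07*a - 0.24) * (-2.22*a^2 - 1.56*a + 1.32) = 1.0656*a^4 - 1.6266*a^3 - 1.77*a^2 + 1.7868*a - 0.3168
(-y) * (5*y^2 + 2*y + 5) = -5*y^3 - 2*y^2 - 5*y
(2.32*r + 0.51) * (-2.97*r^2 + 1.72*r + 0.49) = -6.8904*r^3 + 2.4757*r^2 + 2.014*r + 0.2499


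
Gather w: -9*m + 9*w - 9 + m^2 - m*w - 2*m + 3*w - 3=m^2 - 11*m + w*(12 - m) - 12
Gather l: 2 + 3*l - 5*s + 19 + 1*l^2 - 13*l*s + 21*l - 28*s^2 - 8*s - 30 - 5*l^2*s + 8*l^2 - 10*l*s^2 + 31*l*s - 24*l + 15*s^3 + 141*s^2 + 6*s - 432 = l^2*(9 - 5*s) + l*(-10*s^2 + 18*s) + 15*s^3 + 113*s^2 - 7*s - 441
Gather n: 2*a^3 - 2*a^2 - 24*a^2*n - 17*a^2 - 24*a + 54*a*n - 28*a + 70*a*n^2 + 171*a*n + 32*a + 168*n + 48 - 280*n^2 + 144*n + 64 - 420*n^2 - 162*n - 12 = 2*a^3 - 19*a^2 - 20*a + n^2*(70*a - 700) + n*(-24*a^2 + 225*a + 150) + 100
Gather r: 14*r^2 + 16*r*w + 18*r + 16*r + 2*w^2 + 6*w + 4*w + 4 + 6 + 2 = 14*r^2 + r*(16*w + 34) + 2*w^2 + 10*w + 12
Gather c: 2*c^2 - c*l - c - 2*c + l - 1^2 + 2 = 2*c^2 + c*(-l - 3) + l + 1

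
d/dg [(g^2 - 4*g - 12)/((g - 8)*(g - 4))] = 8*(-g^2 + 11*g - 34)/(g^4 - 24*g^3 + 208*g^2 - 768*g + 1024)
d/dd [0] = 0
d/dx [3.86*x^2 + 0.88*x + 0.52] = 7.72*x + 0.88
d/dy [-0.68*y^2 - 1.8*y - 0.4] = -1.36*y - 1.8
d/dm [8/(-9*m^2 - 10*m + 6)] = 16*(9*m + 5)/(9*m^2 + 10*m - 6)^2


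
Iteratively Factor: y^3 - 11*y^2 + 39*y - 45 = (y - 3)*(y^2 - 8*y + 15) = (y - 3)^2*(y - 5)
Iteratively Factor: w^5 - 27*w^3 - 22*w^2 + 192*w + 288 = (w + 3)*(w^4 - 3*w^3 - 18*w^2 + 32*w + 96) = (w - 4)*(w + 3)*(w^3 + w^2 - 14*w - 24) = (w - 4)^2*(w + 3)*(w^2 + 5*w + 6) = (w - 4)^2*(w + 2)*(w + 3)*(w + 3)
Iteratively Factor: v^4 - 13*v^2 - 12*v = (v - 4)*(v^3 + 4*v^2 + 3*v) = (v - 4)*(v + 1)*(v^2 + 3*v) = (v - 4)*(v + 1)*(v + 3)*(v)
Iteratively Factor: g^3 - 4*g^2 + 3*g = (g)*(g^2 - 4*g + 3) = g*(g - 3)*(g - 1)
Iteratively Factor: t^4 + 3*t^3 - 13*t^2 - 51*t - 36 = (t + 3)*(t^3 - 13*t - 12) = (t + 3)^2*(t^2 - 3*t - 4) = (t + 1)*(t + 3)^2*(t - 4)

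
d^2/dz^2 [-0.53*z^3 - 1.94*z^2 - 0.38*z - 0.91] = -3.18*z - 3.88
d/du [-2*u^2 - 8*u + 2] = -4*u - 8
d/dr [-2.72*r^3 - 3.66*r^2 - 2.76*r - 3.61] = -8.16*r^2 - 7.32*r - 2.76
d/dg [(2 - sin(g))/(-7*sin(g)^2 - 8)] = (-7*sin(g)^2 + 28*sin(g) + 8)*cos(g)/(7*sin(g)^2 + 8)^2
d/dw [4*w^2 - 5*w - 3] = 8*w - 5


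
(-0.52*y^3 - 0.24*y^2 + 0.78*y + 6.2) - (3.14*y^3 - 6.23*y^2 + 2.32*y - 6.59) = -3.66*y^3 + 5.99*y^2 - 1.54*y + 12.79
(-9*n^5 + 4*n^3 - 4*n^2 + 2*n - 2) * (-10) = 90*n^5 - 40*n^3 + 40*n^2 - 20*n + 20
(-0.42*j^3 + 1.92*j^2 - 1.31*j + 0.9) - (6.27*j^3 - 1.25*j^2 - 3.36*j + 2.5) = -6.69*j^3 + 3.17*j^2 + 2.05*j - 1.6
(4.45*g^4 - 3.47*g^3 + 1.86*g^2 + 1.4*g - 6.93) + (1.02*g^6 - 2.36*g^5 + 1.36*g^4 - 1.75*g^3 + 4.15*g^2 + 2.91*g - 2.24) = 1.02*g^6 - 2.36*g^5 + 5.81*g^4 - 5.22*g^3 + 6.01*g^2 + 4.31*g - 9.17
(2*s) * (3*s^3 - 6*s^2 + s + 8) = 6*s^4 - 12*s^3 + 2*s^2 + 16*s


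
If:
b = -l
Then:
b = -l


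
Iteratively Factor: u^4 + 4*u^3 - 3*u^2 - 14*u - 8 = (u + 4)*(u^3 - 3*u - 2) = (u - 2)*(u + 4)*(u^2 + 2*u + 1) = (u - 2)*(u + 1)*(u + 4)*(u + 1)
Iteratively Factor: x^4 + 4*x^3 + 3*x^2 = (x + 3)*(x^3 + x^2) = x*(x + 3)*(x^2 + x) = x*(x + 1)*(x + 3)*(x)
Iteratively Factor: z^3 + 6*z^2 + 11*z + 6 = (z + 2)*(z^2 + 4*z + 3) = (z + 1)*(z + 2)*(z + 3)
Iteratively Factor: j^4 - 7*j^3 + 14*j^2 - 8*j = (j - 1)*(j^3 - 6*j^2 + 8*j) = j*(j - 1)*(j^2 - 6*j + 8) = j*(j - 2)*(j - 1)*(j - 4)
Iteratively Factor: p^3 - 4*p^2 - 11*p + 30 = (p - 2)*(p^2 - 2*p - 15) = (p - 2)*(p + 3)*(p - 5)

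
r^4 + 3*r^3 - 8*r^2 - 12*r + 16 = (r - 2)*(r - 1)*(r + 2)*(r + 4)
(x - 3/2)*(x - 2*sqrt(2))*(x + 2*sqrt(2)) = x^3 - 3*x^2/2 - 8*x + 12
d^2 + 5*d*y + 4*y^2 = (d + y)*(d + 4*y)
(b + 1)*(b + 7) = b^2 + 8*b + 7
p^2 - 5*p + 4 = (p - 4)*(p - 1)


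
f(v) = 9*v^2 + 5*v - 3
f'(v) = 18*v + 5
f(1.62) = 28.72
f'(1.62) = 34.16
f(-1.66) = 13.50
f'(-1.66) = -24.88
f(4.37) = 190.72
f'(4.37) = 83.66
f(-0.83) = -0.95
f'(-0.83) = -9.94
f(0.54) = 2.32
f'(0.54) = 14.72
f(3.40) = 118.04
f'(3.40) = 66.20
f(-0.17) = -3.59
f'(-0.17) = 1.94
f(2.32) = 57.04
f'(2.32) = 46.76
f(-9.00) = 681.00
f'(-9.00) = -157.00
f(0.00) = -3.00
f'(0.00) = 5.00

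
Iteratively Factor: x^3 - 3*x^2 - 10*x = (x)*(x^2 - 3*x - 10) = x*(x + 2)*(x - 5)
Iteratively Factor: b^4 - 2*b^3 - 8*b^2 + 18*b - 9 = (b - 1)*(b^3 - b^2 - 9*b + 9) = (b - 3)*(b - 1)*(b^2 + 2*b - 3) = (b - 3)*(b - 1)*(b + 3)*(b - 1)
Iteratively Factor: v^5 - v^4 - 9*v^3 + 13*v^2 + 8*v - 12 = (v - 2)*(v^4 + v^3 - 7*v^2 - v + 6) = (v - 2)*(v - 1)*(v^3 + 2*v^2 - 5*v - 6) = (v - 2)^2*(v - 1)*(v^2 + 4*v + 3) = (v - 2)^2*(v - 1)*(v + 3)*(v + 1)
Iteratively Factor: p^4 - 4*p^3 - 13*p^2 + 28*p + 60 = (p + 2)*(p^3 - 6*p^2 - p + 30) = (p - 3)*(p + 2)*(p^2 - 3*p - 10) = (p - 5)*(p - 3)*(p + 2)*(p + 2)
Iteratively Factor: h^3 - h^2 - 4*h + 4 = (h + 2)*(h^2 - 3*h + 2) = (h - 2)*(h + 2)*(h - 1)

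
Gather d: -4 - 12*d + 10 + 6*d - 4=2 - 6*d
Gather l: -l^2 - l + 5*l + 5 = -l^2 + 4*l + 5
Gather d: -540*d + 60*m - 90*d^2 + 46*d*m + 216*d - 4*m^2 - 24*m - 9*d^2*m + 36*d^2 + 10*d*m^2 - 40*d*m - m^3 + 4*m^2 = d^2*(-9*m - 54) + d*(10*m^2 + 6*m - 324) - m^3 + 36*m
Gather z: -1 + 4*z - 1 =4*z - 2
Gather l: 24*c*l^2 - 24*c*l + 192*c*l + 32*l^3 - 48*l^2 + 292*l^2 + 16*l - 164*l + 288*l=32*l^3 + l^2*(24*c + 244) + l*(168*c + 140)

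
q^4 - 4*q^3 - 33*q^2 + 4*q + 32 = (q - 8)*(q - 1)*(q + 1)*(q + 4)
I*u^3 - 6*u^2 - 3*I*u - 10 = (u + 2*I)*(u + 5*I)*(I*u + 1)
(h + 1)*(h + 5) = h^2 + 6*h + 5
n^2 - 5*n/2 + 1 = (n - 2)*(n - 1/2)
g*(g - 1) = g^2 - g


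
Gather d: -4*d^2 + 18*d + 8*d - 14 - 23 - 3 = -4*d^2 + 26*d - 40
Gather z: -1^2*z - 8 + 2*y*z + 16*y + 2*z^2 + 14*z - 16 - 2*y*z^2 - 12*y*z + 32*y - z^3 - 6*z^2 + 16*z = 48*y - z^3 + z^2*(-2*y - 4) + z*(29 - 10*y) - 24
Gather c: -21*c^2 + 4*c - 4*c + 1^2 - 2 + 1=-21*c^2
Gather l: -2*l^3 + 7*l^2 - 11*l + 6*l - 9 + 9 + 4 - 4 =-2*l^3 + 7*l^2 - 5*l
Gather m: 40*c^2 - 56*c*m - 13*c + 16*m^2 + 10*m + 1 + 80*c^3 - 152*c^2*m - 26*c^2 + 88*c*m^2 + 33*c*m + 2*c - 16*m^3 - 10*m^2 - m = 80*c^3 + 14*c^2 - 11*c - 16*m^3 + m^2*(88*c + 6) + m*(-152*c^2 - 23*c + 9) + 1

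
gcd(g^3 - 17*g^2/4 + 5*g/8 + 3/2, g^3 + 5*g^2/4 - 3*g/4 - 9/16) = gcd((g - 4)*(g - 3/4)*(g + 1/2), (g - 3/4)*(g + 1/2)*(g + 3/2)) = g^2 - g/4 - 3/8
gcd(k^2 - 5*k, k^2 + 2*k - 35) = k - 5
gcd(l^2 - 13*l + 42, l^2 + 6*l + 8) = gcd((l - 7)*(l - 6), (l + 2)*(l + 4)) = 1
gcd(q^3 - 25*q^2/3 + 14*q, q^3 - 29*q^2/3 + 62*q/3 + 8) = q - 6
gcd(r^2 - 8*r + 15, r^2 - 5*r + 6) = r - 3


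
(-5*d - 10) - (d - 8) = -6*d - 2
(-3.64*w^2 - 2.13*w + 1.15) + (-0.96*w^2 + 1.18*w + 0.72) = -4.6*w^2 - 0.95*w + 1.87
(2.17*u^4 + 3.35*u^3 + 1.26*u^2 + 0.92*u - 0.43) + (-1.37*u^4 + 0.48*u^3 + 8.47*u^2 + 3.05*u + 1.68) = 0.8*u^4 + 3.83*u^3 + 9.73*u^2 + 3.97*u + 1.25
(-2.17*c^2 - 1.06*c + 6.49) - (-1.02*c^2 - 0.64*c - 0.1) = -1.15*c^2 - 0.42*c + 6.59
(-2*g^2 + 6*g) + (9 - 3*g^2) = -5*g^2 + 6*g + 9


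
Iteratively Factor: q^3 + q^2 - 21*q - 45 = (q - 5)*(q^2 + 6*q + 9) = (q - 5)*(q + 3)*(q + 3)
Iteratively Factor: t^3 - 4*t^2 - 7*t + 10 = (t + 2)*(t^2 - 6*t + 5) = (t - 1)*(t + 2)*(t - 5)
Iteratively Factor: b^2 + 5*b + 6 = (b + 3)*(b + 2)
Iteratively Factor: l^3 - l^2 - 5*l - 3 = (l + 1)*(l^2 - 2*l - 3) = (l - 3)*(l + 1)*(l + 1)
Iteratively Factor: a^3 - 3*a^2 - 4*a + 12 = (a - 3)*(a^2 - 4) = (a - 3)*(a + 2)*(a - 2)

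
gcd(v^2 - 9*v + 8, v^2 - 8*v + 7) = v - 1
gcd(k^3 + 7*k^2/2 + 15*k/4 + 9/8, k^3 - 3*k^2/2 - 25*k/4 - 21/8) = k^2 + 2*k + 3/4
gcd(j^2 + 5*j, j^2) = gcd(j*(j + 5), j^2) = j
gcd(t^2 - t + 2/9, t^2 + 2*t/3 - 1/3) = t - 1/3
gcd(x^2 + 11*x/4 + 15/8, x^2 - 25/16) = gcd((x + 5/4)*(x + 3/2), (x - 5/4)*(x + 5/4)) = x + 5/4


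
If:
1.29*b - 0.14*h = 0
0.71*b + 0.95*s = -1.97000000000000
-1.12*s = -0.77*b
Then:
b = -1.45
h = -13.32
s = -0.99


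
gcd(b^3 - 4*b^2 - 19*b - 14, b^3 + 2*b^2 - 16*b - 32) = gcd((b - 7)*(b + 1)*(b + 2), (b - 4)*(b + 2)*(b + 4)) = b + 2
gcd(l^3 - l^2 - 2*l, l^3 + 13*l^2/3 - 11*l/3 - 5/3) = 1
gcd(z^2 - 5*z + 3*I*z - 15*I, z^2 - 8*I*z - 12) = 1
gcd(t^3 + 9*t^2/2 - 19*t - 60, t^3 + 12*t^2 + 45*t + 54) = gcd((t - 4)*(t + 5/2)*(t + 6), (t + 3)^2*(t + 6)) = t + 6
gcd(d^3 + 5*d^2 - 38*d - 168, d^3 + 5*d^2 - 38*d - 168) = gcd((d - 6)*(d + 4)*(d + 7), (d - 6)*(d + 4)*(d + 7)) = d^3 + 5*d^2 - 38*d - 168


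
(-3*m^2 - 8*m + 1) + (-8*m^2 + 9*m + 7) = -11*m^2 + m + 8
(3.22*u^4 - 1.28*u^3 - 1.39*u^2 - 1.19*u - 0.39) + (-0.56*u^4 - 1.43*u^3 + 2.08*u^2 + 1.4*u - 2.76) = 2.66*u^4 - 2.71*u^3 + 0.69*u^2 + 0.21*u - 3.15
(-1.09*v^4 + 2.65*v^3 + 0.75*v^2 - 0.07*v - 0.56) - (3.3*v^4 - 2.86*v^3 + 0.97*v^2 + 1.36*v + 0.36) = -4.39*v^4 + 5.51*v^3 - 0.22*v^2 - 1.43*v - 0.92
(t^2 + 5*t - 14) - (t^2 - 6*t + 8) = 11*t - 22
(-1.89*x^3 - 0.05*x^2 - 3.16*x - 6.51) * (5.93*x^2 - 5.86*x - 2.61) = -11.2077*x^5 + 10.7789*x^4 - 13.5129*x^3 - 19.9562*x^2 + 46.3962*x + 16.9911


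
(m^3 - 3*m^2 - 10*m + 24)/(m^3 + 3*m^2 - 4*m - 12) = (m - 4)/(m + 2)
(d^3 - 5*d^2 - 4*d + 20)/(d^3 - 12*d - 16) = (d^2 - 7*d + 10)/(d^2 - 2*d - 8)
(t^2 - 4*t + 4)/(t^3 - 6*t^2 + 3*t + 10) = (t - 2)/(t^2 - 4*t - 5)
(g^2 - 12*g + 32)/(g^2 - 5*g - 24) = (g - 4)/(g + 3)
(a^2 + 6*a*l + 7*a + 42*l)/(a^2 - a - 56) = (a + 6*l)/(a - 8)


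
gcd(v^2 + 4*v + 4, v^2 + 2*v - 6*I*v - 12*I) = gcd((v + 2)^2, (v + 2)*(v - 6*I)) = v + 2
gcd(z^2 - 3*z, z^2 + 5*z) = z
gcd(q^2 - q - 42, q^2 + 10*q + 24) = q + 6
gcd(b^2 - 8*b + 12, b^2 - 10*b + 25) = 1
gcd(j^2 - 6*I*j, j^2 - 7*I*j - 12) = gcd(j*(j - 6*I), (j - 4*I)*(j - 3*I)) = 1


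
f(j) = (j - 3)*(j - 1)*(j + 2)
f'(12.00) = 379.00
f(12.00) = 1386.00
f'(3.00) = 10.00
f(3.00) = 0.00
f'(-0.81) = 0.21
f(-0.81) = 8.21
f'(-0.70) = -0.73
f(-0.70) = 8.18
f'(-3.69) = 50.61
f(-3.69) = -53.03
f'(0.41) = -6.14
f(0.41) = 3.68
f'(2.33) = 1.97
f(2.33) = -3.86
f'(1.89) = -1.84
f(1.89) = -3.84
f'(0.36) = -6.05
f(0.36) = 3.99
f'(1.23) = -5.38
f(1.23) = -1.31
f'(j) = (j - 3)*(j - 1) + (j - 3)*(j + 2) + (j - 1)*(j + 2)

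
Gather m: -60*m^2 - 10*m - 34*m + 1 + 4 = -60*m^2 - 44*m + 5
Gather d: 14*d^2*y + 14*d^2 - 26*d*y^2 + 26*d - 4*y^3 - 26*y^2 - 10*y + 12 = d^2*(14*y + 14) + d*(26 - 26*y^2) - 4*y^3 - 26*y^2 - 10*y + 12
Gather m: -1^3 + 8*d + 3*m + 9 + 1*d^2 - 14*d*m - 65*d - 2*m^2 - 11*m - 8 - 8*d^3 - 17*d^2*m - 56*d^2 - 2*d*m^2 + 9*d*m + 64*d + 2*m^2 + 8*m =-8*d^3 - 55*d^2 - 2*d*m^2 + 7*d + m*(-17*d^2 - 5*d)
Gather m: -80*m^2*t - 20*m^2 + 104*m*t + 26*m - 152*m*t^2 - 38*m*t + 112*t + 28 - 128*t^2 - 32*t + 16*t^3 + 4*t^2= m^2*(-80*t - 20) + m*(-152*t^2 + 66*t + 26) + 16*t^3 - 124*t^2 + 80*t + 28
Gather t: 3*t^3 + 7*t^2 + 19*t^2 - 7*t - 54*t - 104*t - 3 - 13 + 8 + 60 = 3*t^3 + 26*t^2 - 165*t + 52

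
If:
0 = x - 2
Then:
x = 2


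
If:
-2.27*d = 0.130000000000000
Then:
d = -0.06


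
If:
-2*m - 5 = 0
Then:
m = -5/2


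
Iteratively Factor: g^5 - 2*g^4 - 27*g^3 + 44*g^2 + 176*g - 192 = (g - 4)*(g^4 + 2*g^3 - 19*g^2 - 32*g + 48) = (g - 4)^2*(g^3 + 6*g^2 + 5*g - 12) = (g - 4)^2*(g + 3)*(g^2 + 3*g - 4) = (g - 4)^2*(g - 1)*(g + 3)*(g + 4)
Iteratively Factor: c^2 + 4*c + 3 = (c + 1)*(c + 3)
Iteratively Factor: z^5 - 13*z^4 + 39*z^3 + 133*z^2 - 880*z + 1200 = (z + 4)*(z^4 - 17*z^3 + 107*z^2 - 295*z + 300) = (z - 3)*(z + 4)*(z^3 - 14*z^2 + 65*z - 100) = (z - 5)*(z - 3)*(z + 4)*(z^2 - 9*z + 20) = (z - 5)*(z - 4)*(z - 3)*(z + 4)*(z - 5)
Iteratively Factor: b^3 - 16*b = (b + 4)*(b^2 - 4*b) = b*(b + 4)*(b - 4)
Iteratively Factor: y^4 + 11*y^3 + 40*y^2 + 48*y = (y + 4)*(y^3 + 7*y^2 + 12*y) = (y + 4)^2*(y^2 + 3*y) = y*(y + 4)^2*(y + 3)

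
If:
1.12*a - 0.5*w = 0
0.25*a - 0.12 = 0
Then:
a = 0.48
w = 1.08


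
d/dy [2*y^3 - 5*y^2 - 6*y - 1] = 6*y^2 - 10*y - 6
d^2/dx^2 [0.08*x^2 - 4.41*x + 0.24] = 0.160000000000000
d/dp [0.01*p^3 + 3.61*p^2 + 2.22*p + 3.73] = 0.03*p^2 + 7.22*p + 2.22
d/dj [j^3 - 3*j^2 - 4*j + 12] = 3*j^2 - 6*j - 4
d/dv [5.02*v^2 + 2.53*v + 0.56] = 10.04*v + 2.53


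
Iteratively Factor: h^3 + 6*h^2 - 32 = (h + 4)*(h^2 + 2*h - 8) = (h + 4)^2*(h - 2)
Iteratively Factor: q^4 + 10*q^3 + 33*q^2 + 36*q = (q + 4)*(q^3 + 6*q^2 + 9*q) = (q + 3)*(q + 4)*(q^2 + 3*q) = (q + 3)^2*(q + 4)*(q)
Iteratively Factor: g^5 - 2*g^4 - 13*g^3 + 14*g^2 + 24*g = (g + 1)*(g^4 - 3*g^3 - 10*g^2 + 24*g) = (g - 2)*(g + 1)*(g^3 - g^2 - 12*g) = g*(g - 2)*(g + 1)*(g^2 - g - 12) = g*(g - 4)*(g - 2)*(g + 1)*(g + 3)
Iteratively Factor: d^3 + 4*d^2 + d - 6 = (d - 1)*(d^2 + 5*d + 6) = (d - 1)*(d + 2)*(d + 3)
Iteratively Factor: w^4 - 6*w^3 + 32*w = (w)*(w^3 - 6*w^2 + 32) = w*(w - 4)*(w^2 - 2*w - 8) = w*(w - 4)*(w + 2)*(w - 4)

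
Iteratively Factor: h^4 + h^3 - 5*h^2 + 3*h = (h)*(h^3 + h^2 - 5*h + 3) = h*(h - 1)*(h^2 + 2*h - 3) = h*(h - 1)*(h + 3)*(h - 1)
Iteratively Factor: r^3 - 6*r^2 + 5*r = (r - 1)*(r^2 - 5*r) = r*(r - 1)*(r - 5)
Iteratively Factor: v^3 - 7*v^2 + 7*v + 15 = (v - 5)*(v^2 - 2*v - 3) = (v - 5)*(v - 3)*(v + 1)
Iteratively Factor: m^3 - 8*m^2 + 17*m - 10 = (m - 1)*(m^2 - 7*m + 10) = (m - 2)*(m - 1)*(m - 5)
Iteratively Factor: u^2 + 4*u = (u)*(u + 4)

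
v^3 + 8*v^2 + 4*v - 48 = (v - 2)*(v + 4)*(v + 6)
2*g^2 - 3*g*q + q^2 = (-2*g + q)*(-g + q)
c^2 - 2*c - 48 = (c - 8)*(c + 6)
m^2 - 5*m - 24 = (m - 8)*(m + 3)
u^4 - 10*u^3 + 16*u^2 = u^2*(u - 8)*(u - 2)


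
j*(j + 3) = j^2 + 3*j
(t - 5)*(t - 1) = t^2 - 6*t + 5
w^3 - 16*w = w*(w - 4)*(w + 4)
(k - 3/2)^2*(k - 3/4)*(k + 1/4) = k^4 - 7*k^3/2 + 57*k^2/16 - 9*k/16 - 27/64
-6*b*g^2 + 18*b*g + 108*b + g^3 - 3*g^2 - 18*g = (-6*b + g)*(g - 6)*(g + 3)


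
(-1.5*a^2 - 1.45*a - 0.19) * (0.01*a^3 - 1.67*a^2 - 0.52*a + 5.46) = -0.015*a^5 + 2.4905*a^4 + 3.1996*a^3 - 7.1187*a^2 - 7.8182*a - 1.0374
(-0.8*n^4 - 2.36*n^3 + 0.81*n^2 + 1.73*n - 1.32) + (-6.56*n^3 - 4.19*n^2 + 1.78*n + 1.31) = -0.8*n^4 - 8.92*n^3 - 3.38*n^2 + 3.51*n - 0.01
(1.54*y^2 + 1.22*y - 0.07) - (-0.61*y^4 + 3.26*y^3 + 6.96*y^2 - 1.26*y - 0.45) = 0.61*y^4 - 3.26*y^3 - 5.42*y^2 + 2.48*y + 0.38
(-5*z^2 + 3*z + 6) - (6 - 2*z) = -5*z^2 + 5*z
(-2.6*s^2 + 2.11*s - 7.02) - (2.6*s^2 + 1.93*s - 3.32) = -5.2*s^2 + 0.18*s - 3.7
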